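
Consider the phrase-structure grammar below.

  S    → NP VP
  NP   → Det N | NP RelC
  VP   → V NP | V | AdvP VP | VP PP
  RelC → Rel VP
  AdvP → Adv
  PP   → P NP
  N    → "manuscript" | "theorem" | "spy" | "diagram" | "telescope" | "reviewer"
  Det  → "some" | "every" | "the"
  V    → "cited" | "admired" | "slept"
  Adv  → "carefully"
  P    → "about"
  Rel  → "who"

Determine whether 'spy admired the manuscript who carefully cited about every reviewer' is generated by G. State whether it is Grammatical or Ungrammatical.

For S → NP VP, no prefix of the string parses as an NP.

Ungrammatical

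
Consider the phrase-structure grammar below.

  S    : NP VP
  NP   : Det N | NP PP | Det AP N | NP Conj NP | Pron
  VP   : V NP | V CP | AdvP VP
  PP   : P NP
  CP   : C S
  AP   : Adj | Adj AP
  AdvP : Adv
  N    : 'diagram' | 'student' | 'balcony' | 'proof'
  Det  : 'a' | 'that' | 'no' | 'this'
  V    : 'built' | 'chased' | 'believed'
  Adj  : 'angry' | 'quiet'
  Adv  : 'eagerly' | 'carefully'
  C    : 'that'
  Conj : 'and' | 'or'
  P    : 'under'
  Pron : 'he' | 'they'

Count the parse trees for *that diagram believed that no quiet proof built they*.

[S [NP [Det that] [N diagram]] [VP [V believed] [CP [C that] [S [NP [Det no] [AP [Adj quiet]] [N proof]] [VP [V built] [NP [Pron they]]]]]]]
No rule offers an alternative attachment or grouping for any span, so this is the only derivation.

1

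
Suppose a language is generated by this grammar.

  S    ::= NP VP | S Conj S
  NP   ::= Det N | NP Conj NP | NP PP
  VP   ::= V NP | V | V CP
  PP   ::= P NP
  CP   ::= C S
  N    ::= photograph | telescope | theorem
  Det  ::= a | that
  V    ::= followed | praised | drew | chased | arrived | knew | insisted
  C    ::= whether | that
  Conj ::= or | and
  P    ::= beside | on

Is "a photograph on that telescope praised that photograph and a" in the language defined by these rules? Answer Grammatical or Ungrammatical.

For S → NP VP, every NP-prefix leaves a non-VP remainder: after 'a photograph' the remainder is not a VP; after 'a photograph on that telescope' the remainder is not a VP. The alternative S rule S → S Conj S likewise has no satisfying split.

Ungrammatical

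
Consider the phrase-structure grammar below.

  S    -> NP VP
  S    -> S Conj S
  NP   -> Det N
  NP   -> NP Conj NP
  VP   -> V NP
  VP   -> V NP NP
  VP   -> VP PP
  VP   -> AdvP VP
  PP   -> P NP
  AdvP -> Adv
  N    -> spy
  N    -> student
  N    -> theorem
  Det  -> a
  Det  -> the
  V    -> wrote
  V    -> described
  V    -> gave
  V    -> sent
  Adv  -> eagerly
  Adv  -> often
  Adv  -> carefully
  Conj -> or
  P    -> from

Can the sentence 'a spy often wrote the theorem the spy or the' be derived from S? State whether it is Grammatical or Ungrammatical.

Ungrammatical

For S → NP VP, the only prefix that parses as NP is 'a spy', but the remainder 'often wrote the theorem the spy or the' is not a VP under these rules. The alternative S rule S → S Conj S likewise has no satisfying split.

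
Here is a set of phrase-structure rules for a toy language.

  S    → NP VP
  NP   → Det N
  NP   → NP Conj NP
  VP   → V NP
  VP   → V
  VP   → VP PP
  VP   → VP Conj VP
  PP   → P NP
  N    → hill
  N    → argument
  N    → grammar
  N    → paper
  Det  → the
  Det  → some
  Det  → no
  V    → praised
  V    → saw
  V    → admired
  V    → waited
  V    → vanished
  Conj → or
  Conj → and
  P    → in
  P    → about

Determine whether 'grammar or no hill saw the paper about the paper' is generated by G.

Ungrammatical

For S → NP VP, no prefix of the string parses as an NP.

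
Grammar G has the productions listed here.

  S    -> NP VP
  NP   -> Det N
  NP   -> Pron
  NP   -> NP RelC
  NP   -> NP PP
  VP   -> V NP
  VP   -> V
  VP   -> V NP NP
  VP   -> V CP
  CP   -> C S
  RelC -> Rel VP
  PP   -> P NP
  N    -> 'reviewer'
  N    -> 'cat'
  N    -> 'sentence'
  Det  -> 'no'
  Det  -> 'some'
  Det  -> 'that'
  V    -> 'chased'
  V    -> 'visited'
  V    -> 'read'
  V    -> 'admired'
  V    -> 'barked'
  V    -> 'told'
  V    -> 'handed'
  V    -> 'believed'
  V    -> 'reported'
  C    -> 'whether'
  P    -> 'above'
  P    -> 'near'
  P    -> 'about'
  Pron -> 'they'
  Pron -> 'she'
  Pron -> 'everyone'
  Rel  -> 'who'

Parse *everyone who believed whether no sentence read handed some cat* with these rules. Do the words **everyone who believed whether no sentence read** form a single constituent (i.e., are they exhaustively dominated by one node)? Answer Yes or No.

[S [NP [NP [Pron everyone]] [RelC [Rel who] [VP [V believed] [CP [C whether] [S [NP [Det no] [N sentence]] [VP [V read]]]]]]] [VP [V handed] [NP [Det some] [N cat]]]]
The words 'everyone who believed whether no sentence read' are exhaustively dominated by a single NP node (built by NP → NP RelC), so they form a constituent.

Yes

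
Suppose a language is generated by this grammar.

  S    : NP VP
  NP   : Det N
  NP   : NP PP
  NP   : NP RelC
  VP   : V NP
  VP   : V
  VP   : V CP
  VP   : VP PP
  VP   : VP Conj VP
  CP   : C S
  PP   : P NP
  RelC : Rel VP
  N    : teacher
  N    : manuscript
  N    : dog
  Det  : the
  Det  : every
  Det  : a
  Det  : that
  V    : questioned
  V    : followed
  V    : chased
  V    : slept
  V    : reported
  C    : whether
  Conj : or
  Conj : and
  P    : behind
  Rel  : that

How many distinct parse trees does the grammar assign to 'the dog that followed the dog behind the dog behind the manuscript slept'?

Two of the 9 distinct bracketings:
[S [NP [NP [NP [Det the] [N dog]] [RelC [Rel that] [VP [V followed] [NP [Det the] [N dog]]]]] [PP [P behind] [NP [NP [Det the] [N dog]] [PP [P behind] [NP [Det the] [N manuscript]]]]]] [VP [V slept]]]
[S [NP [NP [NP [NP [Det the] [N dog]] [RelC [Rel that] [VP [V followed] [NP [Det the] [N dog]]]]] [PP [P behind] [NP [Det the] [N dog]]]] [PP [P behind] [NP [Det the] [N manuscript]]]] [VP [V slept]]]
The trees differ in how a recursive rule is bracketed over the same span.

9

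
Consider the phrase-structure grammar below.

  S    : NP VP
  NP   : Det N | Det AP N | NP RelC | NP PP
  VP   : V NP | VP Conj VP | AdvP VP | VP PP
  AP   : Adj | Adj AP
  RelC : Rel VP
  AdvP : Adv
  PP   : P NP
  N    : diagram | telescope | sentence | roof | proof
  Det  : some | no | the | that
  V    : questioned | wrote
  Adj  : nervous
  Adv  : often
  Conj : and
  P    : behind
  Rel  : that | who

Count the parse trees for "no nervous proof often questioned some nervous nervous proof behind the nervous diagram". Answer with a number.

Two of the 3 distinct bracketings:
[S [NP [Det no] [AP [Adj nervous]] [N proof]] [VP [AdvP [Adv often]] [VP [V questioned] [NP [NP [Det some] [AP [Adj nervous] [AP [Adj nervous]]] [N proof]] [PP [P behind] [NP [Det the] [AP [Adj nervous]] [N diagram]]]]]]]
[S [NP [Det no] [AP [Adj nervous]] [N proof]] [VP [AdvP [Adv often]] [VP [VP [V questioned] [NP [Det some] [AP [Adj nervous] [AP [Adj nervous]]] [N proof]]] [PP [P behind] [NP [Det the] [AP [Adj nervous]] [N diagram]]]]]]
The difference turns on whether NP → NP PP is used at the relevant span, versus an alternative expansion of NP.

3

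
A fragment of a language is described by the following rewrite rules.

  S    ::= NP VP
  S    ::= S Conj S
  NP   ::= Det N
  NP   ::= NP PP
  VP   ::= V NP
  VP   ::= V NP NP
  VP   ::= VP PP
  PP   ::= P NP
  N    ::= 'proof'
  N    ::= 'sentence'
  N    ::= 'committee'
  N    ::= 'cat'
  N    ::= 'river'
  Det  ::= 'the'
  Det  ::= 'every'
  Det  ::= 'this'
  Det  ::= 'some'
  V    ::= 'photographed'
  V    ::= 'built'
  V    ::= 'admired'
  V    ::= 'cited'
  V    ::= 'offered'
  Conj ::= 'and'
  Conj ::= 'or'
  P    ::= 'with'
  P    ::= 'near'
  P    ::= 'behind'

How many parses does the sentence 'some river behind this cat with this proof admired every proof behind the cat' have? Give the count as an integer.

4

Two of the 4 distinct bracketings:
[S [NP [NP [Det some] [N river]] [PP [P behind] [NP [NP [Det this] [N cat]] [PP [P with] [NP [Det this] [N proof]]]]]] [VP [V admired] [NP [NP [Det every] [N proof]] [PP [P behind] [NP [Det the] [N cat]]]]]]
[S [NP [NP [Det some] [N river]] [PP [P behind] [NP [NP [Det this] [N cat]] [PP [P with] [NP [Det this] [N proof]]]]]] [VP [VP [V admired] [NP [Det every] [N proof]]] [PP [P behind] [NP [Det the] [N cat]]]]]
The difference turns on whether VP → VP PP is used at the relevant span, versus an alternative expansion of VP.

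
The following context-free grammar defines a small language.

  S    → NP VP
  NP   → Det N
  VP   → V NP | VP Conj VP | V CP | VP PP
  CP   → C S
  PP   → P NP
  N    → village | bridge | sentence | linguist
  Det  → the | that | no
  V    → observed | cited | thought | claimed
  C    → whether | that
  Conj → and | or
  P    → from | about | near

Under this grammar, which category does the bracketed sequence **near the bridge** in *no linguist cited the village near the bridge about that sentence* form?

PP

S
  NP
    Det: no
    N: linguist
  VP
    VP
      VP
        V: cited
        NP
          Det: the
          N: village
      PP
        P: near
        NP
          Det: the
          N: bridge
    PP
      P: about
      NP
        Det: that
        N: sentence
The span 'near the bridge' is the PP node built by PP → P NP.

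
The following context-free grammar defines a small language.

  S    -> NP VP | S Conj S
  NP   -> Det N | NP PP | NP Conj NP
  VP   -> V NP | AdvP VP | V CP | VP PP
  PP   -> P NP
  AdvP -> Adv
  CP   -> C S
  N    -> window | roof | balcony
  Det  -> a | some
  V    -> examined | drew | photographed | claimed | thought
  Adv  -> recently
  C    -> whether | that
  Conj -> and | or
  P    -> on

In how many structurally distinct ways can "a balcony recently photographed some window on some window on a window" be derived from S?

9

Two of the 9 distinct bracketings:
[S [NP [Det a] [N balcony]] [VP [AdvP [Adv recently]] [VP [V photographed] [NP [NP [Det some] [N window]] [PP [P on] [NP [NP [Det some] [N window]] [PP [P on] [NP [Det a] [N window]]]]]]]]]
[S [NP [Det a] [N balcony]] [VP [AdvP [Adv recently]] [VP [V photographed] [NP [NP [NP [Det some] [N window]] [PP [P on] [NP [Det some] [N window]]]] [PP [P on] [NP [Det a] [N window]]]]]]]
The trees differ in how a recursive rule is bracketed over the same span.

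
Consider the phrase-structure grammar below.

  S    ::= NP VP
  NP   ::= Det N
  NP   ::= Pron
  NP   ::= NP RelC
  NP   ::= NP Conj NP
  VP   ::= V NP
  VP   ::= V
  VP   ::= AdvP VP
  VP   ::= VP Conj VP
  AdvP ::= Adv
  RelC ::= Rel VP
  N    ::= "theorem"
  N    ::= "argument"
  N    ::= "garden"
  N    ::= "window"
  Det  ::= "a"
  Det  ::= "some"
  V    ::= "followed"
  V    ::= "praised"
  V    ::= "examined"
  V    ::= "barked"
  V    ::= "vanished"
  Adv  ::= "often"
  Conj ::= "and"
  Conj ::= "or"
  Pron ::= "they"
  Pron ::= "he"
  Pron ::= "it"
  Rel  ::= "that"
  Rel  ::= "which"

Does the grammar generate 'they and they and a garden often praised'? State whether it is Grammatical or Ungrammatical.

S
  NP
    NP
      Pron: they
    Conj: and
    NP
      NP
        Pron: they
      Conj: and
      NP
        Det: a
        N: garden
  VP
    AdvP
      Adv: often
    VP
      V: praised
The bracketing above is licensed at every node by one of the given productions, with S at the root.

Grammatical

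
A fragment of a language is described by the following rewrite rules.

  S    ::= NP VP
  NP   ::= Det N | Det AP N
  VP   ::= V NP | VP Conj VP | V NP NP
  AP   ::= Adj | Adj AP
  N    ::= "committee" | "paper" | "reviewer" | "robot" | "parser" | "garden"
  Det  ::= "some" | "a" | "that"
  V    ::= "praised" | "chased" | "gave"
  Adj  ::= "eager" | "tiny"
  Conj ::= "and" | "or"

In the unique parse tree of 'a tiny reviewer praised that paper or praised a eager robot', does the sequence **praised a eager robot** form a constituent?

Yes

[S [NP [Det a] [AP [Adj tiny]] [N reviewer]] [VP [VP [V praised] [NP [Det that] [N paper]]] [Conj or] [VP [V praised] [NP [Det a] [AP [Adj eager]] [N robot]]]]]
The words 'praised a eager robot' are exhaustively dominated by a single VP node (built by VP → V NP), so they form a constituent.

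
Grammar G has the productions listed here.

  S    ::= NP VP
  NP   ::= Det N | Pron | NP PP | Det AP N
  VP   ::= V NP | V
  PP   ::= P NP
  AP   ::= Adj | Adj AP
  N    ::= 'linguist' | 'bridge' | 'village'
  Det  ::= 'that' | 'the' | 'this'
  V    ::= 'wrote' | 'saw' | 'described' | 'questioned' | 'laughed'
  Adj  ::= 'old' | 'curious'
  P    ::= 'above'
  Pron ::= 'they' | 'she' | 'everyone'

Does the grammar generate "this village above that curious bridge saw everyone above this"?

Ungrammatical

For S → NP VP, every NP-prefix leaves a non-VP remainder: after 'this village' the remainder is not a VP; after 'this village above that curious bridge' the remainder is not a VP.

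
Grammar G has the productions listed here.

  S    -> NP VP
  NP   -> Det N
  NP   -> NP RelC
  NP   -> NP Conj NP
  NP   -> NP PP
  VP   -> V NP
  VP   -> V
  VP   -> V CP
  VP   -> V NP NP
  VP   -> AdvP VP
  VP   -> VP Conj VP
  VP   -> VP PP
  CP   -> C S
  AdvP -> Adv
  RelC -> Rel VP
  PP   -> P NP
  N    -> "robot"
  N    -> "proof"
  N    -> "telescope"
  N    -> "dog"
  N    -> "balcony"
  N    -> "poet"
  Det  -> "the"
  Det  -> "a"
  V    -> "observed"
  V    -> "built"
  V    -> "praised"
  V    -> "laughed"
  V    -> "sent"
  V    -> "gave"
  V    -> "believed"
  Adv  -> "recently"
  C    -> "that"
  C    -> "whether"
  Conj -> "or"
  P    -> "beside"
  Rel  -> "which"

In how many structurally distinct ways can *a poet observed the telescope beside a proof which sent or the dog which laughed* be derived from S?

9

Two of the 9 distinct bracketings:
[S [NP [Det a] [N poet]] [VP [V observed] [NP [NP [NP [NP [NP [Det the] [N telescope]] [PP [P beside] [NP [Det a] [N proof]]]] [RelC [Rel which] [VP [V sent]]]] [Conj or] [NP [Det the] [N dog]]] [RelC [Rel which] [VP [V laughed]]]]]]
[S [NP [Det a] [N poet]] [VP [V observed] [NP [NP [NP [NP [Det the] [N telescope]] [PP [P beside] [NP [NP [Det a] [N proof]] [RelC [Rel which] [VP [V sent]]]]]] [Conj or] [NP [Det the] [N dog]]] [RelC [Rel which] [VP [V laughed]]]]]]
The trees differ in how a recursive rule is bracketed over the same span.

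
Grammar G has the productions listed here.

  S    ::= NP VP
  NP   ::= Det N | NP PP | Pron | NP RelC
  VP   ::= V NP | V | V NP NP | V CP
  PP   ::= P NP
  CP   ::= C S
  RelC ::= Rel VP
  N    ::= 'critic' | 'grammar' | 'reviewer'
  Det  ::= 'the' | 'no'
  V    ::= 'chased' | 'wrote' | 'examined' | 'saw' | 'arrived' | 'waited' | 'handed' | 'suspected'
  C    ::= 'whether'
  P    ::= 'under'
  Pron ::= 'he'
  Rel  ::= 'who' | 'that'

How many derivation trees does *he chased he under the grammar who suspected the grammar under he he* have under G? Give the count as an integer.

7

Two of the 7 distinct bracketings:
[S [NP [Pron he]] [VP [V chased] [NP [NP [Pron he]] [PP [P under] [NP [NP [Det the] [N grammar]] [RelC [Rel who] [VP [V suspected] [NP [NP [Det the] [N grammar]] [PP [P under] [NP [Pron he]]]] [NP [Pron he]]]]]]]]]
[S [NP [Pron he]] [VP [V chased] [NP [NP [NP [Pron he]] [PP [P under] [NP [Det the] [N grammar]]]] [RelC [Rel who] [VP [V suspected] [NP [NP [Det the] [N grammar]] [PP [P under] [NP [Pron he]]]] [NP [Pron he]]]]]]]
The trees differ in how a recursive rule is bracketed over the same span.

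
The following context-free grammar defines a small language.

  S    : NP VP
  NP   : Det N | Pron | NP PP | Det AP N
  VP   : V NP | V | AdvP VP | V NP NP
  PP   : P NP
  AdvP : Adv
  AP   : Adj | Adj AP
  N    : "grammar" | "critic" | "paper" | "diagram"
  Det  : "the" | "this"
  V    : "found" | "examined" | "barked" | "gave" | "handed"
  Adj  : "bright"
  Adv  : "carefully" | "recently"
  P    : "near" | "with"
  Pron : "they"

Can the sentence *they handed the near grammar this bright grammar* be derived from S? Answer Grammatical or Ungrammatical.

A Det word can never sit immediately before a P word in any string this grammar generates, so the substring 'the near' rules out a derivation.

Ungrammatical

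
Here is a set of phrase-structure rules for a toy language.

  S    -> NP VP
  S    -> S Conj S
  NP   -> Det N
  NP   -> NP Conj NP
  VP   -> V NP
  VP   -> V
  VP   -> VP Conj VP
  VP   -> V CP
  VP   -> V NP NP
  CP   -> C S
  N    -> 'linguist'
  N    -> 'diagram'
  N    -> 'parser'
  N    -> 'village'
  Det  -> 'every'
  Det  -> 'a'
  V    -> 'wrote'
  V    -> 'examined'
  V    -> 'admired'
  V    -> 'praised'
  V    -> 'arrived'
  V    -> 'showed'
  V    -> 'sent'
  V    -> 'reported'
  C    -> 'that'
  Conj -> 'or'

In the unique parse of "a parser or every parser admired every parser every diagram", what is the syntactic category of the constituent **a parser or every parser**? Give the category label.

NP

[S [NP [NP [Det a] [N parser]] [Conj or] [NP [Det every] [N parser]]] [VP [V admired] [NP [Det every] [N parser]] [NP [Det every] [N diagram]]]]
The span 'a parser or every parser' is the NP node built by NP → NP Conj NP.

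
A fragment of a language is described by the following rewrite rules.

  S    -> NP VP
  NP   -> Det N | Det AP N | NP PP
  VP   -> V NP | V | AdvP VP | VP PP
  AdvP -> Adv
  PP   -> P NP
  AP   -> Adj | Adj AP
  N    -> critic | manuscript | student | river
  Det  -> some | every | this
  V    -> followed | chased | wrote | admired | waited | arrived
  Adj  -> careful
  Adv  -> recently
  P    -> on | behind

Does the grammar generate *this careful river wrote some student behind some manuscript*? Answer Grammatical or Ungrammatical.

[S [NP [Det this] [AP [Adj careful]] [N river]] [VP [V wrote] [NP [NP [Det some] [N student]] [PP [P behind] [NP [Det some] [N manuscript]]]]]]
Every word is introduced by a lexical rule and the phrasal rules combine the resulting categories into a single S.

Grammatical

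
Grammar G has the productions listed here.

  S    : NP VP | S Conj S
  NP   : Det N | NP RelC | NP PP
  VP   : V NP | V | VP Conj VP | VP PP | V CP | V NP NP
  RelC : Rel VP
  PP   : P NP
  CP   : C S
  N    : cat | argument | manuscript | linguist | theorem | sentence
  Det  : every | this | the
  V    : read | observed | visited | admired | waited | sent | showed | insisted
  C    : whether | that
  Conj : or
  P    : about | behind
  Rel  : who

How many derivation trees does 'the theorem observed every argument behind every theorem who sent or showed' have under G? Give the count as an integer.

Two of the 6 distinct bracketings:
[S [NP [Det the] [N theorem]] [VP [V observed] [NP [NP [NP [Det every] [N argument]] [PP [P behind] [NP [Det every] [N theorem]]]] [RelC [Rel who] [VP [VP [V sent]] [Conj or] [VP [V showed]]]]]]]
[S [NP [Det the] [N theorem]] [VP [V observed] [NP [NP [Det every] [N argument]] [PP [P behind] [NP [NP [Det every] [N theorem]] [RelC [Rel who] [VP [VP [V sent]] [Conj or] [VP [V showed]]]]]]]]]
The trees differ in how a recursive rule is bracketed over the same span.

6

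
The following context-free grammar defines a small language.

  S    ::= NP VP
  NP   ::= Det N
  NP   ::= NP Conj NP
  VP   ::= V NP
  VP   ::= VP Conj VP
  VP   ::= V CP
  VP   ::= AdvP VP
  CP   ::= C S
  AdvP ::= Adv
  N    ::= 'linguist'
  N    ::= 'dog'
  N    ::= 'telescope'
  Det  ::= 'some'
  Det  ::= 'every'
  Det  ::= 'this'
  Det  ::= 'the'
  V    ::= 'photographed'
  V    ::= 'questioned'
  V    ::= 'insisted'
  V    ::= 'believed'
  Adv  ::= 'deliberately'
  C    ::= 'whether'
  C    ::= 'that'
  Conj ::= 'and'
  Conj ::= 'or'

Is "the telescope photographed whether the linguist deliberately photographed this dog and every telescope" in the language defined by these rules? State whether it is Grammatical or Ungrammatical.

[S [NP [Det the] [N telescope]] [VP [V photographed] [CP [C whether] [S [NP [Det the] [N linguist]] [VP [AdvP [Adv deliberately]] [VP [V photographed] [NP [NP [Det this] [N dog]] [Conj and] [NP [Det every] [N telescope]]]]]]]]]
Each bracket corresponds to one application of a listed rule, so the string is derivable from S.

Grammatical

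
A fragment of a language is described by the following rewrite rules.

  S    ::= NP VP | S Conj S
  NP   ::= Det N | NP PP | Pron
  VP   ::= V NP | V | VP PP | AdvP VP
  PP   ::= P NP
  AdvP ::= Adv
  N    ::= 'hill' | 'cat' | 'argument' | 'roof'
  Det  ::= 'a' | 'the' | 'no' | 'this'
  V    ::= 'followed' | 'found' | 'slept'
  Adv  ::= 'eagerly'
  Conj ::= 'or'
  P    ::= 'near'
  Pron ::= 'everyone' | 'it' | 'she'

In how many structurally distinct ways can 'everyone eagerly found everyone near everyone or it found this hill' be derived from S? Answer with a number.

Two of the 3 distinct bracketings:
[S [S [NP [Pron everyone]] [VP [VP [AdvP [Adv eagerly]] [VP [V found] [NP [Pron everyone]]]] [PP [P near] [NP [Pron everyone]]]]] [Conj or] [S [NP [Pron it]] [VP [V found] [NP [Det this] [N hill]]]]]
[S [S [NP [Pron everyone]] [VP [AdvP [Adv eagerly]] [VP [V found] [NP [NP [Pron everyone]] [PP [P near] [NP [Pron everyone]]]]]]] [Conj or] [S [NP [Pron it]] [VP [V found] [NP [Det this] [N hill]]]]]
The difference turns on whether NP → NP PP is used at the relevant span, versus an alternative expansion of NP.

3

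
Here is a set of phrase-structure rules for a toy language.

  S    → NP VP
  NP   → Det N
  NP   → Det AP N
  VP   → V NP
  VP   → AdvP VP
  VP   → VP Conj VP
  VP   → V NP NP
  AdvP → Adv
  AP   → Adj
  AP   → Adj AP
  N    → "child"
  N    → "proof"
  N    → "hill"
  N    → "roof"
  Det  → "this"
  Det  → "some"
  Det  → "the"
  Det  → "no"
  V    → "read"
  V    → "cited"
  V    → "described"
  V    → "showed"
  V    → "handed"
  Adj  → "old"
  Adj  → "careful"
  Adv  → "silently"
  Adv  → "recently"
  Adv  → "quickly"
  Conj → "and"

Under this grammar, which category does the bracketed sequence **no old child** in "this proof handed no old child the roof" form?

NP

[S [NP [Det this] [N proof]] [VP [V handed] [NP [Det no] [AP [Adj old]] [N child]] [NP [Det the] [N roof]]]]
The span 'no old child' is the NP node built by NP → Det AP N.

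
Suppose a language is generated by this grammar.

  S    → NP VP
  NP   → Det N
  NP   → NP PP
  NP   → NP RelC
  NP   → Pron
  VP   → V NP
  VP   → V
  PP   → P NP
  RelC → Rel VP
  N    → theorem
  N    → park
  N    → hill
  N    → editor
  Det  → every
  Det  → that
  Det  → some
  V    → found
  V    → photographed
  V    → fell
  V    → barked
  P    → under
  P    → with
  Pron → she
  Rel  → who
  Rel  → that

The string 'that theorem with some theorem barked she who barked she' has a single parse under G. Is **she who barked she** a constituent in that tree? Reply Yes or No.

[S [NP [NP [Det that] [N theorem]] [PP [P with] [NP [Det some] [N theorem]]]] [VP [V barked] [NP [NP [Pron she]] [RelC [Rel who] [VP [V barked] [NP [Pron she]]]]]]]
The words 'she who barked she' are exhaustively dominated by a single NP node (built by NP → NP RelC), so they form a constituent.

Yes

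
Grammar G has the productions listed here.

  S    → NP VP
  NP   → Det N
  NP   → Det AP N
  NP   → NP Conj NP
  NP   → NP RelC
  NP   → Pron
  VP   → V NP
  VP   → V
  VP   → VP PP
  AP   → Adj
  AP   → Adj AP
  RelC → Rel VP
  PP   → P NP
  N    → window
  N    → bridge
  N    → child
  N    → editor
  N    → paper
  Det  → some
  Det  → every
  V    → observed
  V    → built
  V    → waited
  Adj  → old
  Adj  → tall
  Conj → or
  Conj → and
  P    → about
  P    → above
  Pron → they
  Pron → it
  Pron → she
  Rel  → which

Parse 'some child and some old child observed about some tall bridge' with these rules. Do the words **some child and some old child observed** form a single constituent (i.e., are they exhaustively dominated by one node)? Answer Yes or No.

[S [NP [NP [Det some] [N child]] [Conj and] [NP [Det some] [AP [Adj old]] [N child]]] [VP [VP [V observed]] [PP [P about] [NP [Det some] [AP [Adj tall]] [N bridge]]]]]
The smallest constituent containing 'some child and some old child observed' is the S spanning 'some child and some old child observed about some tall bridge'; no single node in the tree dominates exactly the given words.

No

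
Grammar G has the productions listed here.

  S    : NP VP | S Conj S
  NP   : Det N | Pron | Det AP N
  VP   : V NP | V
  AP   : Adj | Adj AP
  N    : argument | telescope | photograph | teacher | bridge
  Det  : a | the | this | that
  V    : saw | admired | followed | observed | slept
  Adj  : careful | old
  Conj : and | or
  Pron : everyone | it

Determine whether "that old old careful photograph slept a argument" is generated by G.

Grammatical

S
  NP
    Det: that
    AP
      Adj: old
      AP
        Adj: old
        AP
          Adj: careful
    N: photograph
  VP
    V: slept
    NP
      Det: a
      N: argument
The bracketing above is licensed at every node by one of the given productions, with S at the root.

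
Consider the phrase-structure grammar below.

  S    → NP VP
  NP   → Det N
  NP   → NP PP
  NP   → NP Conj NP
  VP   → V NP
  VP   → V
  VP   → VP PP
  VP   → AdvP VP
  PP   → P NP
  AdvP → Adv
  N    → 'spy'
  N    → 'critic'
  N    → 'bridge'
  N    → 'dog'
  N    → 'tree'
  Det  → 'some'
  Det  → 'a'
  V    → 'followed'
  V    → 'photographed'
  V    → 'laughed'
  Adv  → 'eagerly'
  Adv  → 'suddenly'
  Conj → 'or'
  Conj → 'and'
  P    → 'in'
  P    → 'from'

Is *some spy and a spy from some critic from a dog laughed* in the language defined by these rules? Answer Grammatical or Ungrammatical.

Grammatical

[S [NP [NP [NP [Det some] [N spy]] [Conj and] [NP [Det a] [N spy]]] [PP [P from] [NP [NP [Det some] [N critic]] [PP [P from] [NP [Det a] [N dog]]]]]] [VP [V laughed]]]
Every word is introduced by a lexical rule and the phrasal rules combine the resulting categories into a single S.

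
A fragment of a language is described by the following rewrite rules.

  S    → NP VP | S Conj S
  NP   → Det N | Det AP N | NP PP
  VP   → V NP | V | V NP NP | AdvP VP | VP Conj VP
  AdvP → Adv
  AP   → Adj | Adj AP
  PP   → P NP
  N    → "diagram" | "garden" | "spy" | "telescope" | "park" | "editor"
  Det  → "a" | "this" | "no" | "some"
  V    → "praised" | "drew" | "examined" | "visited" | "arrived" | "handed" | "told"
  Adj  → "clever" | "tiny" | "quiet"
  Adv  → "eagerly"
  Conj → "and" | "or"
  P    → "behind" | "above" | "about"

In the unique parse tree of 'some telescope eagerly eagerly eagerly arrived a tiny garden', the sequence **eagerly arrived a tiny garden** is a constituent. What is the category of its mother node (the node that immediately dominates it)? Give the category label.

VP

S
  NP
    Det: some
    N: telescope
  VP
    AdvP
      Adv: eagerly
    VP
      AdvP
        Adv: eagerly
      VP
        AdvP
          Adv: eagerly
        VP
          V: arrived
          NP
            Det: a
            AP
              Adj: tiny
            N: garden
The span 'eagerly arrived a tiny garden' is the VP node built by VP → AdvP VP.
Its mother is the VP built by VP → AdvP VP.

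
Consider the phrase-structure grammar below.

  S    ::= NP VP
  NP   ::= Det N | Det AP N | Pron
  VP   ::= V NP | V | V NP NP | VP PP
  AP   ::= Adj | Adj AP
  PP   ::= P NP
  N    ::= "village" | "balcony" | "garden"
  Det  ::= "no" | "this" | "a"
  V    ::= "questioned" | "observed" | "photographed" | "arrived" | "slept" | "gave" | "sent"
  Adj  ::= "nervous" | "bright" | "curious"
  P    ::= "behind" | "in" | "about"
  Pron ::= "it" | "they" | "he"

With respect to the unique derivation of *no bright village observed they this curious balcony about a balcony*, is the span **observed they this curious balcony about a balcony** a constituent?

[S [NP [Det no] [AP [Adj bright]] [N village]] [VP [VP [V observed] [NP [Pron they]] [NP [Det this] [AP [Adj curious]] [N balcony]]] [PP [P about] [NP [Det a] [N balcony]]]]]
The words 'observed they this curious balcony about a balcony' are exhaustively dominated by a single VP node (built by VP → VP PP), so they form a constituent.

Yes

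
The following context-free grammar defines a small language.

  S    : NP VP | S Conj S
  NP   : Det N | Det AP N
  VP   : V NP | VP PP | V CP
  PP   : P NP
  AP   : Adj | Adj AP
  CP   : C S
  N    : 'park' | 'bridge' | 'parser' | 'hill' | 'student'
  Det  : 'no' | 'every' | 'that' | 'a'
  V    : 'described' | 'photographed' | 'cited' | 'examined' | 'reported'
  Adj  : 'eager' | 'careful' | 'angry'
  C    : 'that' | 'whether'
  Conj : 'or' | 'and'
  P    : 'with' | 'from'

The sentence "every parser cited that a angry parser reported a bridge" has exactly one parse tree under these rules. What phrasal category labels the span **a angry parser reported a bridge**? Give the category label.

S
  NP
    Det: every
    N: parser
  VP
    V: cited
    CP
      C: that
      S
        NP
          Det: a
          AP
            Adj: angry
          N: parser
        VP
          V: reported
          NP
            Det: a
            N: bridge
The span 'a angry parser reported a bridge' is the S node built by S → NP VP.

S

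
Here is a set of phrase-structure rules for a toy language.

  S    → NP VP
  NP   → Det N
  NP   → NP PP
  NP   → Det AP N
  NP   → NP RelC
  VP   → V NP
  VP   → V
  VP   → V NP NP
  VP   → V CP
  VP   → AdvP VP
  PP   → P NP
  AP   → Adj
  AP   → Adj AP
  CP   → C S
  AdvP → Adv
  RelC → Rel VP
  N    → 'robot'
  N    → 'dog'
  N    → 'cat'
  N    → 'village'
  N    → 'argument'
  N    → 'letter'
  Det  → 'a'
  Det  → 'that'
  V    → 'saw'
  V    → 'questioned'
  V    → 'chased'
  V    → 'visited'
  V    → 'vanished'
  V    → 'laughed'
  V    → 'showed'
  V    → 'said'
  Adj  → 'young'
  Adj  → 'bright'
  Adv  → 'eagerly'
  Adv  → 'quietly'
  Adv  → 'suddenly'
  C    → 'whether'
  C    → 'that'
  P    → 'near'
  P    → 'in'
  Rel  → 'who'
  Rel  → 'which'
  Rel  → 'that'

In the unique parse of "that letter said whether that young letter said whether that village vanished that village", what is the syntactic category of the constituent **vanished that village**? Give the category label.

VP

S
  NP
    Det: that
    N: letter
  VP
    V: said
    CP
      C: whether
      S
        NP
          Det: that
          AP
            Adj: young
          N: letter
        VP
          V: said
          CP
            C: whether
            S
              NP
                Det: that
                N: village
              VP
                V: vanished
                NP
                  Det: that
                  N: village
The span 'vanished that village' is the VP node built by VP → V NP.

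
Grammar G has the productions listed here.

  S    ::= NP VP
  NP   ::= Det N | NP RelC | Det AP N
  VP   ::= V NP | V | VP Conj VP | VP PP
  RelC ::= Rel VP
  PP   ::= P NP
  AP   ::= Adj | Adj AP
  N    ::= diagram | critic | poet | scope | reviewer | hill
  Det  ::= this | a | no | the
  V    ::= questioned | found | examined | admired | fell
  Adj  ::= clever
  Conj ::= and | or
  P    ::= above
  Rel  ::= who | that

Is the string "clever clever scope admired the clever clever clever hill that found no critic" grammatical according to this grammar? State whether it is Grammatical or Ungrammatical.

Ungrammatical

For S → NP VP, no prefix of the string parses as an NP.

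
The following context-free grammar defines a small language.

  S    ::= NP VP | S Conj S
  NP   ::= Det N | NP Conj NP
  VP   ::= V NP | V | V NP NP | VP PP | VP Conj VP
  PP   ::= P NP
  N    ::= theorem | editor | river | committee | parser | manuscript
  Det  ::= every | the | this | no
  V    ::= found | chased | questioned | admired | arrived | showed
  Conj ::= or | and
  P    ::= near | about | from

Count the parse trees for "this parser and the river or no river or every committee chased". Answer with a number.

5

Two of the 5 distinct bracketings:
[S [NP [NP [Det this] [N parser]] [Conj and] [NP [NP [Det the] [N river]] [Conj or] [NP [NP [Det no] [N river]] [Conj or] [NP [Det every] [N committee]]]]] [VP [V chased]]]
[S [NP [NP [Det this] [N parser]] [Conj and] [NP [NP [NP [Det the] [N river]] [Conj or] [NP [Det no] [N river]]] [Conj or] [NP [Det every] [N committee]]]] [VP [V chased]]]
The trees differ in how a recursive rule is bracketed over the same span.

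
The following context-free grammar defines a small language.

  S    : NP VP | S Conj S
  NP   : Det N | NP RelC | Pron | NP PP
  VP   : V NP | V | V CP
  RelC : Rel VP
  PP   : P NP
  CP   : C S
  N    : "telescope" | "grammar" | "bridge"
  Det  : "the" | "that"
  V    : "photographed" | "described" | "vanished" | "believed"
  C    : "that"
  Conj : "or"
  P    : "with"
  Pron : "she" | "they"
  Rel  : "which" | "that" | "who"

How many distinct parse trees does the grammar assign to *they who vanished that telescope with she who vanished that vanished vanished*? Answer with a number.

Two of the 9 distinct bracketings:
[S [NP [NP [Pron they]] [RelC [Rel who] [VP [V vanished] [NP [NP [NP [NP [Det that] [N telescope]] [PP [P with] [NP [Pron she]]]] [RelC [Rel who] [VP [V vanished]]]] [RelC [Rel that] [VP [V vanished]]]]]]] [VP [V vanished]]]
[S [NP [NP [Pron they]] [RelC [Rel who] [VP [V vanished] [NP [NP [NP [Det that] [N telescope]] [PP [P with] [NP [NP [Pron she]] [RelC [Rel who] [VP [V vanished]]]]]] [RelC [Rel that] [VP [V vanished]]]]]]] [VP [V vanished]]]
The trees differ in how a recursive rule is bracketed over the same span.

9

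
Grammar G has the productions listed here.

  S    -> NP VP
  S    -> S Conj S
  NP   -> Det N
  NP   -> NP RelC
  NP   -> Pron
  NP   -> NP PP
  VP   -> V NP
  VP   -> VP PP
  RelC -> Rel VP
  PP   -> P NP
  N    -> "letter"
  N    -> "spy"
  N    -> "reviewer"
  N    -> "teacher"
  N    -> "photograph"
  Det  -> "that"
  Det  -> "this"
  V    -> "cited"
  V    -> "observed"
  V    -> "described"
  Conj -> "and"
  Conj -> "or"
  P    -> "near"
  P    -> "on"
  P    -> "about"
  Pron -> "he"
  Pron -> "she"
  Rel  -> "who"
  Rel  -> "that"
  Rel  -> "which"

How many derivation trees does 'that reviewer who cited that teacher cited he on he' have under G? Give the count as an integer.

The two bracketings:
[S [NP [NP [Det that] [N reviewer]] [RelC [Rel who] [VP [V cited] [NP [Det that] [N teacher]]]]] [VP [V cited] [NP [NP [Pron he]] [PP [P on] [NP [Pron he]]]]]]
[S [NP [NP [Det that] [N reviewer]] [RelC [Rel who] [VP [V cited] [NP [Det that] [N teacher]]]]] [VP [VP [V cited] [NP [Pron he]]] [PP [P on] [NP [Pron he]]]]]
The difference turns on whether NP → NP PP is used at the relevant span, versus an alternative expansion of NP.

2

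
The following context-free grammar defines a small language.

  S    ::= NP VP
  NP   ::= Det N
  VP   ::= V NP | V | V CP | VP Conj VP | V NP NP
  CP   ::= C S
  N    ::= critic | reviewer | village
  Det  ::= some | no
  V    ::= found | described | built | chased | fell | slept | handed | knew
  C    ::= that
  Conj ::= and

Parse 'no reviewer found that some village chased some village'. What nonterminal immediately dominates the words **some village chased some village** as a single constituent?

[S [NP [Det no] [N reviewer]] [VP [V found] [CP [C that] [S [NP [Det some] [N village]] [VP [V chased] [NP [Det some] [N village]]]]]]]
The span 'some village chased some village' is the S node built by S → NP VP.

S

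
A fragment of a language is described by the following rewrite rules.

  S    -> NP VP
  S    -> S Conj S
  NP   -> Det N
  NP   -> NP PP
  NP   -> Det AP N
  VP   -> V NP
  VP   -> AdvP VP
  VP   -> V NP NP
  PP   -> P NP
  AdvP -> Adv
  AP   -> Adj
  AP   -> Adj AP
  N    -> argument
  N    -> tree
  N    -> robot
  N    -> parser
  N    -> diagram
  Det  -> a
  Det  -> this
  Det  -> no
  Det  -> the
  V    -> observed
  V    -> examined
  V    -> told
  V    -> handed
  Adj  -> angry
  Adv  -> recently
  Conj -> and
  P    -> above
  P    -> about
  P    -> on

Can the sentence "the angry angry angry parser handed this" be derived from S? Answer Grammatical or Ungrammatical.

Ungrammatical

For S → NP VP, the only prefix that parses as NP is 'the angry angry angry parser', but the remainder 'handed this' is not a VP under these rules. The alternative S rule S → S Conj S likewise has no satisfying split.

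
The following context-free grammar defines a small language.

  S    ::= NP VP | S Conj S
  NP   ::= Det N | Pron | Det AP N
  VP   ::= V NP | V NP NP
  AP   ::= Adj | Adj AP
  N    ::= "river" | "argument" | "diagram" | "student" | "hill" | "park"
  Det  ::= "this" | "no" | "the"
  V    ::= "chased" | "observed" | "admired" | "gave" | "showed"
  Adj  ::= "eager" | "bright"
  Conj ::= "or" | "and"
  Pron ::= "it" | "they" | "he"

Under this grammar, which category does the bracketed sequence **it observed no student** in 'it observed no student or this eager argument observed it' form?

S

[S [S [NP [Pron it]] [VP [V observed] [NP [Det no] [N student]]]] [Conj or] [S [NP [Det this] [AP [Adj eager]] [N argument]] [VP [V observed] [NP [Pron it]]]]]
The span 'it observed no student' is the S node built by S → NP VP.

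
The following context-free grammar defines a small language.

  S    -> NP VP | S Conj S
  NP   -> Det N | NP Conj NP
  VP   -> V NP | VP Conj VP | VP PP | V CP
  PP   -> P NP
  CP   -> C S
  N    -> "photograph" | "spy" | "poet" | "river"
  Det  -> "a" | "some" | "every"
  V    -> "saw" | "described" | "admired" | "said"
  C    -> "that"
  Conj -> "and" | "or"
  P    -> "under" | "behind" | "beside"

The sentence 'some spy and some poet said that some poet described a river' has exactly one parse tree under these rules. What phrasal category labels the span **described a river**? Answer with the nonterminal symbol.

[S [NP [NP [Det some] [N spy]] [Conj and] [NP [Det some] [N poet]]] [VP [V said] [CP [C that] [S [NP [Det some] [N poet]] [VP [V described] [NP [Det a] [N river]]]]]]]
The span 'described a river' is the VP node built by VP → V NP.

VP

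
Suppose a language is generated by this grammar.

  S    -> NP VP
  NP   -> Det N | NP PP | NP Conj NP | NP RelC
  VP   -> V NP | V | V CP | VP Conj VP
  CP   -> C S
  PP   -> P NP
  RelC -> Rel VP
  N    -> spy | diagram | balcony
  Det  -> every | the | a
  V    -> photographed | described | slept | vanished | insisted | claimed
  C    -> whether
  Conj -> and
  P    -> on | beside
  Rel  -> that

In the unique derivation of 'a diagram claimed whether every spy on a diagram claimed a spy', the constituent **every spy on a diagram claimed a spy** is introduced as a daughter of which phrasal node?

CP

S
  NP
    Det: a
    N: diagram
  VP
    V: claimed
    CP
      C: whether
      S
        NP
          NP
            Det: every
            N: spy
          PP
            P: on
            NP
              Det: a
              N: diagram
        VP
          V: claimed
          NP
            Det: a
            N: spy
The span 'every spy on a diagram claimed a spy' is the S node built by S → NP VP.
Its mother is the CP built by CP → C S.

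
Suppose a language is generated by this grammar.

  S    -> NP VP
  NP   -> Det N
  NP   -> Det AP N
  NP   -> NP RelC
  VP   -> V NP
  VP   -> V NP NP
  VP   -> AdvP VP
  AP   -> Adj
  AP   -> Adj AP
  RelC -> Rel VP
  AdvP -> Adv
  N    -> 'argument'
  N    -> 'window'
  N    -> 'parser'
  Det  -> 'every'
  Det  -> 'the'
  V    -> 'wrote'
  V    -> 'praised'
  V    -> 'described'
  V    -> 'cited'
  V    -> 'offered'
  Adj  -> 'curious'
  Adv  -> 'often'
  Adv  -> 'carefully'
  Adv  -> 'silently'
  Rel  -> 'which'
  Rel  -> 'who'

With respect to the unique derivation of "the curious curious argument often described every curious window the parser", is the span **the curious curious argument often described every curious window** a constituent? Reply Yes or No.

No

[S [NP [Det the] [AP [Adj curious] [AP [Adj curious]]] [N argument]] [VP [AdvP [Adv often]] [VP [V described] [NP [Det every] [AP [Adj curious]] [N window]] [NP [Det the] [N parser]]]]]
The smallest constituent containing 'the curious curious argument often described every curious window' is the S spanning 'the curious curious argument often described every curious window the parser'; no single node in the tree dominates exactly the given words.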